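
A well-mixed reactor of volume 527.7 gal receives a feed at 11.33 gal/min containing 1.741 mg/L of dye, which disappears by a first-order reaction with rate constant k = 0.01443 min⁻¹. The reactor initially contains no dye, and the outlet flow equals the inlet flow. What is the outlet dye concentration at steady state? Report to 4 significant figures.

Accumulation = in − out − consumed: V dC/dt = Q C_in − Q C − k V C.
Steady state (dC/dt = 0): C_ss = Q C_in/(Q + kV) = C_in/(1 + kV/Q).
C_ss = 11.33·1.741/(11.33 + 0.01443·527.7) = 19.7255/18.9447 = 1.04122 mg/L.

1.041 mg/L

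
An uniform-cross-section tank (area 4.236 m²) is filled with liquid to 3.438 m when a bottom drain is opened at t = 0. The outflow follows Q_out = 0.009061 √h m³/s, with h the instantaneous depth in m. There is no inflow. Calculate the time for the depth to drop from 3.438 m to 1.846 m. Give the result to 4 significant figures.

A dh/dt = −Q_out = −0.009061 √h.
∫ h^(−1/2) dh = −(0.009061/A) ∫ dt, giving 2√h = 2√h₀ − (0.009061/A) t.
t = 2A(√h₀ − √h)/0.009061 = 2·4.236·(√3.438 − √1.846)/0.009061
  = 8.47200 × (1.85418 − 1.35868) / 0.009061 = 463.299 s.

463.3 s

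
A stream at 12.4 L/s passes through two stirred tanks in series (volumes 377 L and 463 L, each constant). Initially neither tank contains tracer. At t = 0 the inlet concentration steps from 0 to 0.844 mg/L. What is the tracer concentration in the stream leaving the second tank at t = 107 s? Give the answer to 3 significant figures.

Time constants: τᵢ = Vᵢ/Q for each well-mixed tank.
τ₁ = 377/12.4 = 30.403 s; τ₂ = 463/12.4 = 37.339 s.
Solving the cascade with C₁(0)=C₂(0)=0 gives C₂(t) = C_in[1 − (τ₁ e^(−t/τ₁) − τ₂ e^(−t/τ₂))/(τ₁ − τ₂)].
At t = 107: e^(−t/τ₁) = 0.029618, e^(−t/τ₂) = 0.056946.
C₂ = 0.844·[1 − (30.403·0.029618 − 37.339·0.056946)/(-6.9355)] = 0.844·0.82326 = 0.69483 mg/L.

0.695 mg/L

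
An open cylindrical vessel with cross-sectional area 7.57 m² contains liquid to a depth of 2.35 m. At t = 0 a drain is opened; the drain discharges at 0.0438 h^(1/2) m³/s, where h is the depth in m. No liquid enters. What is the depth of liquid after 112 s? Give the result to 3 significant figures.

Volume balance on the tank: A dh/dt = −0.0438 √h.
∫ h^(−1/2) dh = −(0.0438/A) ∫ dt, giving 2√h = 2√h₀ − (0.0438/A) t.
√h = √2.35 − 0.0438·112/(2·7.57) = 1.5330 − 0.32402 = 1.2090.
h = 1.2090² = 1.4616 m.

1.46 m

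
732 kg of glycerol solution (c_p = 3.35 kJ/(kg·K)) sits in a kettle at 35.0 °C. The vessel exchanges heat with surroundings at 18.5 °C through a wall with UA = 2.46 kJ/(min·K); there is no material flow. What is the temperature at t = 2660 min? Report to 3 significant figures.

19.6 °C

M c_p dT/dt = −UA(T − T_amb).
dT/dt = (T_ss − T)/τ with T_ss = T_amb = 18.500 °C, τ = M c_p/UA = 732·3.35/2.46 = 996.83 min.
This is linear first-order; T(t) = T_ss + (T₀ − T_ss) e^(−t/τ).
T(2660) = 18.500 + (16.500)·0.069359 = 19.644 °C.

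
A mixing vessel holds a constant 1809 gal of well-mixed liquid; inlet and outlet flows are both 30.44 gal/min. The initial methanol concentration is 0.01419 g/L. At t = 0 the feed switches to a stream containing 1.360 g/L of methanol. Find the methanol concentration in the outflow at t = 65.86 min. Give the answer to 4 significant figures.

0.9157 g/L

Transient balance on the dissolved component: V dC/dt = Q(C_in − C).
So dC/dt = (C_in − C)/τ with τ = V/Q = 1809/30.44 = 59.4284 min.
Integrating: C(t) = C_in + (C₀ − C_in) e^(−t/τ).
C(65.86) = 1.360 + (0.01419 − 1.360)·e^(−65.86/59.4284) = 1.360 + (-1.34581)·0.330145 = 0.915688 g/L.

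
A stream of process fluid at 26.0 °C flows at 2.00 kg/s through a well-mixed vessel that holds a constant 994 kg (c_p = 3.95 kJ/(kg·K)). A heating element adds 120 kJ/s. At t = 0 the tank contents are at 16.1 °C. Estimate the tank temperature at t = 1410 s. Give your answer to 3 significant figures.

39.7 °C

Unsteady energy balance on the tank contents: M c_p dT/dt = ṁ c_p (T_in − T) + 120.
Rearrange: dT/dt = (T_ss − T)/τ with τ = M/ṁ = 497.00 s and T_ss = T_in + Q̇/(ṁ c_p) = 41.190 °C.
Solution: T(t) = T_ss + (T₀ − T_ss) e^(−t/τ).
T(1410) = 41.190 + (-25.090)·e^(−1410/497.00) = 41.190 + (-25.090)·0.058600 = 39.720 °C.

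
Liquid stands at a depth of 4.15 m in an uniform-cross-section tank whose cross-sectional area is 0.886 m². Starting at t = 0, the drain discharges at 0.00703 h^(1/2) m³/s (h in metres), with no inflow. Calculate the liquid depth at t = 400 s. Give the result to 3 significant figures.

0.203 m

With no inflow, A dh/dt = −0.00703 √h.
∫ h^(−1/2) dh = −(0.00703/A) ∫ dt, giving 2√h = 2√h₀ − (0.00703/A) t.
√h = √4.15 − 0.00703·400/(2·0.886) = 2.0372 − 1.5869 = 0.45025.
h = 0.45025² = 0.20272 m.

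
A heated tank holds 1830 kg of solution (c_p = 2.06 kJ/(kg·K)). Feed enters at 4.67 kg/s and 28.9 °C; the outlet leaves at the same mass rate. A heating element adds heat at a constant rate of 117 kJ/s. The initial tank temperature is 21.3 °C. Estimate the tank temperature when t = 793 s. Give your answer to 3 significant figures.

First-law balance (no shaft work): M c_p dT/dt = ṁ c_p (T_in − T) + 117.
τ = M/ṁ = 391.86 s; T_ss = T_in + Q̇/(ṁ c_p) = 28.9 + 117/(4.67·2.06) = 41.062 °C.
Solution: T(t) = T_ss + (T₀ − T_ss) e^(−t/τ).
T(793) = 41.062 + (-19.762)·e^(−793/391.86) = 41.062 + (-19.762)·0.13217 = 38.450 °C.

38.4 °C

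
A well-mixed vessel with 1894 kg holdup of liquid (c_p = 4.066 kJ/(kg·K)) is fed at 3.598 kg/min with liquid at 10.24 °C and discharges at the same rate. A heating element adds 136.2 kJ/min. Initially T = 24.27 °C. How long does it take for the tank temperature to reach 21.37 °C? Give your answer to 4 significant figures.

M c_p dT/dt = ṁ c_p (T_in − T) + Q̇.
τ = M/ṁ = 526.404 min; T_ss = T_in + Q̇/(ṁ c_p) = 19.5500 °C.
T(t) = T_ss + (T₀ − T_ss) e^(−t/τ). Set T = 21.37:
e^(−t/τ) = (21.37 − 19.5500)/(24.27 − 19.5500) = 0.385596
t = −526.404 · ln(0.385596) = 501.644 min.

501.6 min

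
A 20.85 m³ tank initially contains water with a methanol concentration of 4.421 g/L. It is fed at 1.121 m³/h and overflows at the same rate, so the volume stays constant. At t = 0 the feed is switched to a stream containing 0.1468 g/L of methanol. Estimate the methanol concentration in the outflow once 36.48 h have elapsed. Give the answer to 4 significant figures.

0.7480 g/L

Transient balance on the dissolved component: V dC/dt = Q(C_in − C).
Time constant τ = V/Q = 20.85/1.121 = 18.5995 h.
This is linear first-order; C(t) = C_in + (C₀ − C_in) e^(−t/τ).
C(36.48) = 0.1468 + (4.421 − 0.1468)·e^(−36.48/18.5995) = 0.1468 + (4.27420)·0.140669 = 0.748047 g/L.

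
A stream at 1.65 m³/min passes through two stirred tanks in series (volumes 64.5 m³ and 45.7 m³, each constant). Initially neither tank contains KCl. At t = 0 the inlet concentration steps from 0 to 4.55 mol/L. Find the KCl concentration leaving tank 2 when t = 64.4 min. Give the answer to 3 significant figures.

2.63 mol/L

Species balance on tank i: dCᵢ/dt = (Cᵢ₋₁ − Cᵢ)/τᵢ with τᵢ = Vᵢ/Q.
τ₁ = 64.5/1.65 = 39.091 min; τ₂ = 45.7/1.65 = 27.697 min.
Tank 1: C₁ = C_in(1 − e^(−t/τ₁)). Tank 2 (τ₁ ≠ τ₂): C₂ = C_in[1 − (τ₁ e^(−t/τ₁) − τ₂ e^(−t/τ₂))/(τ₁ − τ₂)].
At t = 64.4: e^(−t/τ₁) = 0.19254, e^(−t/τ₂) = 0.097767.
C₂ = 4.55·[1 − (39.091·0.19254 − 27.697·0.097767)/(11.394)] = 4.55·0.57708 = 2.6257 mol/L.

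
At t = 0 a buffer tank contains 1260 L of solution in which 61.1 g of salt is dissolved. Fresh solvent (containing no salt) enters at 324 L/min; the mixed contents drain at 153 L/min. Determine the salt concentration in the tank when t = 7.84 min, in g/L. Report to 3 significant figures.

Let m(t) be the amount of salt. Volume: V(t) = V₀ + (Q_in − Q_out) t = 1260 + 171.00 t; V(7.84) = 2600.6 L.
No salt enters, so dm/dt = −Q_out · (m/V).
Separate: dm/m = −Q_out dt/V(t) ⇒ ln(m/m₀) = −(Q_out/(Q_in−Q_out)) ln(V/V₀).
m = m₀ (V₀/V)^(Q_out/(Q_in−Q_out)) = 61.1 × (1260/2600.6)^(0.89474) = 31.949 g.
C = m/V = 31.949/2600.6 = 0.012285 g/L.

0.0123 g/L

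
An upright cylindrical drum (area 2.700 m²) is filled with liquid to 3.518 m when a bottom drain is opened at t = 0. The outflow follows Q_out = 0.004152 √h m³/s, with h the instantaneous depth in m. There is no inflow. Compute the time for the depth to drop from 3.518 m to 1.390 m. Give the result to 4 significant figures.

A dh/dt = −Q_out = −0.004152 √h.
Separate and integrate: 2(√h − √h₀) = −(0.004152/A) t.
t = 2A(√h₀ − √h)/0.004152 = 2·2.700·(√3.518 − √1.390)/0.004152
  = 5.40000 × (1.87563 − 1.17898) / 0.004152 = 906.048 s.

906.0 s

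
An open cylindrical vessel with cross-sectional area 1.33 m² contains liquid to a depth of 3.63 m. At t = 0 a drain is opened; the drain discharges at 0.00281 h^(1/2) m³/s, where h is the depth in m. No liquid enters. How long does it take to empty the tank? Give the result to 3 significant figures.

1800 s

With no inflow, A dh/dt = −0.00281 √h.
∫ h^(−1/2) dh = −(0.00281/A) ∫ dt, giving 2√h = 2√h₀ − (0.00281/A) t.
Set h = 0: 2√h₀ = (0.00281/A) t_empty ⇒ t_empty = 2A√h₀/0.00281.
t_empty = 2·1.33·√3.63/0.00281 = 2.6600·1.9053/0.00281 = 1803.6 s.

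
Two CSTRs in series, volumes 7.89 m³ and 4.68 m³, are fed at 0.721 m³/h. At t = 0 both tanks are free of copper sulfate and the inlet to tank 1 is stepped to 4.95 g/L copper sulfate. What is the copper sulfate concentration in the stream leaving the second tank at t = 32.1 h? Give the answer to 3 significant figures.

4.35 g/L

Species balance on tank i: dCᵢ/dt = (Cᵢ₋₁ − Cᵢ)/τᵢ with τᵢ = Vᵢ/Q.
τ₁ = 7.89/0.721 = 10.943 h; τ₂ = 4.68/0.721 = 6.4910 h.
Tank 1: C₁ = C_in(1 − e^(−t/τ₁)). Tank 2 (τ₁ ≠ τ₂): C₂ = C_in[1 − (τ₁ e^(−t/τ₁) − τ₂ e^(−t/τ₂))/(τ₁ − τ₂)].
At t = 32.1: e^(−t/τ₁) = 0.053219, e^(−t/τ₂) = 0.0071166.
C₂ = 4.95·[1 − (10.943·0.053219 − 6.4910·0.0071166)/(4.4521)] = 4.95·0.87957 = 4.3539 g/L.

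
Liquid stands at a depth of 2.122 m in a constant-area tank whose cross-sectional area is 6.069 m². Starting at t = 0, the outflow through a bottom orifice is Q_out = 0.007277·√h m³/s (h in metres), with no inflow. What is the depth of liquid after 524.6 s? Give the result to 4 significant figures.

Mass balance (ρ constant): A dh/dt = −0.007277 √h.
This is separable: 2 d(√h)/dt = −0.007277/A, so √h = √h₀ − (0.007277/(2A)) t.
√h = √2.122 − 0.007277·524.6/(2·6.069) = 1.45671 − 0.314509 = 1.14220.
h = 1.14220² = 1.30462 m.

1.305 m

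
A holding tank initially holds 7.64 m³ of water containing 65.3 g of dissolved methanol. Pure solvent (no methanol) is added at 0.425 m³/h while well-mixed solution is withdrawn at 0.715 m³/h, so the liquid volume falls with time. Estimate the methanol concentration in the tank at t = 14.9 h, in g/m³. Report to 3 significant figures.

Let m(t) be the amount of methanol. Volume: V(t) = V₀ + (Q_in − Q_out) t = 7.64 − 0.29000 t; V(14.9) = 3.3190 m³.
Solute balance: dm/dt = 0 − Q_out C = −Q_out m/V(t).
dm/m = −Q_out dt/(V₀ − 0.29000 t); integrating gives ln(m/m₀) = −(Q_out/(Q_in−Q_out)) ln(V/V₀).
m = m₀ (V₀/V)^(Q_out/(Q_in−Q_out)) = 65.3 × (7.64/3.3190)^(-2.4655) = 8.3596 g.
C = m/V = 8.3596/3.3190 = 2.5187 g/m³.

2.52 g/m³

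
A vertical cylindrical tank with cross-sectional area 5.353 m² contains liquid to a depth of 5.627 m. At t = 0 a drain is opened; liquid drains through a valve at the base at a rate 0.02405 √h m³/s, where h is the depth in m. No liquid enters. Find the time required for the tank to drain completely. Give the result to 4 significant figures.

1056 s

With no inflow, A dh/dt = −0.02405 √h.
Separate and integrate: 2(√h − √h₀) = −(0.02405/A) t.
Tank is empty when √h = 0: t_empty = 2A√h₀/0.02405.
t_empty = 2·5.353·√5.627/0.02405 = 10.7060·2.37213/0.02405 = 1055.97 s.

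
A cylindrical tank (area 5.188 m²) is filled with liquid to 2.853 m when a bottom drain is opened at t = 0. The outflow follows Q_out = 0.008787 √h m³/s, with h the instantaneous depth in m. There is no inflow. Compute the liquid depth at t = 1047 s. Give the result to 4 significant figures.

0.6439 m

A dh/dt = −Q_out = −0.008787 √h.
∫ h^(−1/2) dh = −(0.008787/A) ∫ dt, giving 2√h = 2√h₀ − (0.008787/A) t.
√h = √2.853 − 0.008787·1047/(2·5.188) = 1.68908 − 0.886660 = 0.802422.
h = 0.802422² = 0.643881 m.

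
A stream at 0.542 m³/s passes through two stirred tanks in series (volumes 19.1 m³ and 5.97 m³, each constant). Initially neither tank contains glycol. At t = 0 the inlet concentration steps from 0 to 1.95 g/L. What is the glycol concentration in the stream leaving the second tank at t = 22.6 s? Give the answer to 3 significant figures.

Each tank obeys Vᵢ dCᵢ/dt = Q(Cᵢ₋₁ − Cᵢ), so τᵢ = Vᵢ/Q.
τ₁ = 19.1/0.542 = 35.240 s; τ₂ = 5.97/0.542 = 11.015 s.
Solving the cascade with C₁(0)=C₂(0)=0 gives C₂(t) = C_in[1 − (τ₁ e^(−t/τ₁) − τ₂ e^(−t/τ₂))/(τ₁ − τ₂)].
At t = 22.6: e^(−t/τ₁) = 0.52660, e^(−t/τ₂) = 0.12850.
C₂ = 1.95·[1 − (35.240·0.52660 − 11.015·0.12850)/(24.225)] = 1.95·0.29240 = 0.57017 g/L.

0.570 g/L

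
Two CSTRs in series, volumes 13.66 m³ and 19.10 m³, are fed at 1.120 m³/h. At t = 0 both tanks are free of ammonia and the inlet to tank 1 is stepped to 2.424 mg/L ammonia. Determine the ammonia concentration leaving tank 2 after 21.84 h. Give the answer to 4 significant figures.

Time constants: τᵢ = Vᵢ/Q for each well-mixed tank.
τ₁ = 13.66/1.120 = 12.1964 h; τ₂ = 19.10/1.120 = 17.0536 h.
Solving the cascade with C₁(0)=C₂(0)=0 gives C₂(t) = C_in[1 − (τ₁ e^(−t/τ₁) − τ₂ e^(−t/τ₂))/(τ₁ − τ₂)].
At t = 21.84: e^(−t/τ₁) = 0.166845, e^(−t/τ₂) = 0.277851.
C₂ = 2.424·[1 − (12.1964·0.166845 − 17.0536·0.277851)/(-4.85714)] = 2.424·0.443410 = 1.07483 mg/L.

1.075 mg/L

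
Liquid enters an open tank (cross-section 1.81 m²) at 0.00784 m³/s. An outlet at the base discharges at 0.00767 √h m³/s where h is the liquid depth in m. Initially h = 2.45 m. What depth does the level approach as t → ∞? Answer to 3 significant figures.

A dh/dt = Q_in − 0.00767 √h. Steady state requires inflow = outflow:
Q_in = 0.00767 √h_ss ⇒ √h_ss = 0.00784/0.00767 = 1.0222.
h_ss = 1.0222² = 1.0448 m. (Since h₀ = 2.45 m > h_ss, the level will fall toward this value.)

1.04 m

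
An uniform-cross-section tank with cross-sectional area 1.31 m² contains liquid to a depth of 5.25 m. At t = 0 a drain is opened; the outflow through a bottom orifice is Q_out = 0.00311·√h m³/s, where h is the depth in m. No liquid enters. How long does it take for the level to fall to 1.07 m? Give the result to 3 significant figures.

1060 s

With no inflow, A dh/dt = −0.00311 √h.
∫ h^(−1/2) dh = −(0.00311/A) ∫ dt, giving 2√h = 2√h₀ − (0.00311/A) t.
t = 2A(√h₀ − √h)/0.00311 = 2·1.31·(√5.25 − √1.07)/0.00311
  = 2.6200 × (2.2913 − 1.0344) / 0.00311 = 1058.9 s.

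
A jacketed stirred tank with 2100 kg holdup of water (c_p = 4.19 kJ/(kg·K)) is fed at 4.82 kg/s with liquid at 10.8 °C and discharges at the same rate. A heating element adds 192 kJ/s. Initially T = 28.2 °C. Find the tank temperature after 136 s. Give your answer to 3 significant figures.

Heat balance on the well-mixed liquid: M c_p dT/dt = ṁ c_p (T_in − T) + 192.
τ = M/ṁ = 435.68 s; T_ss = T_in + Q̇/(ṁ c_p) = 10.8 + 192/(4.82·4.19) = 20.307 °C.
Integrating: T(t) = T_ss + (T₀ − T_ss) e^(−t/τ).
T(136) = 20.307 + (7.8931)·e^(−136/435.68) = 20.307 + (7.8931)·0.73187 = 26.084 °C.

26.1 °C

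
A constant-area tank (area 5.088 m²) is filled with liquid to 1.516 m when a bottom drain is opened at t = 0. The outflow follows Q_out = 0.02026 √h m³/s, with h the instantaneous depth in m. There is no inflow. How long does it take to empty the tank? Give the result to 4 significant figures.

With no inflow, A dh/dt = −0.02026 √h.
∫ h^(−1/2) dh = −(0.02026/A) ∫ dt, giving 2√h = 2√h₀ − (0.02026/A) t.
Set h = 0: 2√h₀ = (0.02026/A) t_empty ⇒ t_empty = 2A√h₀/0.02026.
t_empty = 2·5.088·√1.516/0.02026 = 10.1760·1.23126/0.02026 = 618.425 s.

618.4 s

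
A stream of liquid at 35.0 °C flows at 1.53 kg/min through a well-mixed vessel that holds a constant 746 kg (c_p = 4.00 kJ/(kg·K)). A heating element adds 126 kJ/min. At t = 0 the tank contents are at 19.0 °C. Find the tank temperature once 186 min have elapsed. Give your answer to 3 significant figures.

M c_p dT/dt = ṁ c_p (T_in − T) + Q̇.
Rearrange: dT/dt = (T_ss − T)/τ with τ = M/ṁ = 487.58 min and T_ss = T_in + Q̇/(ṁ c_p) = 55.588 °C.
T approaches T_ss exponentially: T(t) = T_ss + (T₀ − T_ss) e^(−t/τ).
T(186) = 55.588 + (-36.588)·e^(−186/487.58) = 55.588 + (-36.588)·0.68285 = 30.604 °C.

30.6 °C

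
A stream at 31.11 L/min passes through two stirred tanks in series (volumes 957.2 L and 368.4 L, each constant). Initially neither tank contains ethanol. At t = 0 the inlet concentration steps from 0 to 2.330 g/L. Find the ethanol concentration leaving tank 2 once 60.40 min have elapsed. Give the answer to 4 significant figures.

Species balance on tank i: dCᵢ/dt = (Cᵢ₋₁ − Cᵢ)/τᵢ with τᵢ = Vᵢ/Q.
τ₁ = 957.2/31.11 = 30.7682 min; τ₂ = 368.4/31.11 = 11.8419 min.
Solving the cascade with C₁(0)=C₂(0)=0 gives C₂(t) = C_in[1 − (τ₁ e^(−t/τ₁) − τ₂ e^(−t/τ₂))/(τ₁ − τ₂)].
At t = 60.40: e^(−t/τ₁) = 0.140428, e^(−t/τ₂) = 0.00609337.
C₂ = 2.330·[1 − (30.7682·0.140428 − 11.8419·0.00609337)/(18.9264)] = 2.330·0.775522 = 1.80697 g/L.

1.807 g/L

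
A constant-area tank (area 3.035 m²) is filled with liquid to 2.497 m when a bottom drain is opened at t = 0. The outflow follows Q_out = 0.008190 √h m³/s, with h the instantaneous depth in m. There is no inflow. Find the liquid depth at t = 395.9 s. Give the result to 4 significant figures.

With no inflow, A dh/dt = −0.008190 √h.
This is separable: 2 d(√h)/dt = −0.008190/A, so √h = √h₀ − (0.008190/(2A)) t.
√h = √2.497 − 0.008190·395.9/(2·3.035) = 1.58019 − 0.534171 = 1.04602.
h = 1.04602² = 1.09415 m.

1.094 m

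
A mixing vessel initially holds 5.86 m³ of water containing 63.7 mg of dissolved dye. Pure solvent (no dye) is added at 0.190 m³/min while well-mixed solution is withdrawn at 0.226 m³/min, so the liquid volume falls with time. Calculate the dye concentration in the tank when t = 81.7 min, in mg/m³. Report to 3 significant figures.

Total volume: dV/dt = Q_in − Q_out = -0.036000 m³/min, so V(t) = 5.86 − 0.036000 t and V(81.7) = 2.9188 m³.
Species balance (pure solvent in): dm/dt = −Q_out · m/V(t).
Separate: dm/m = −Q_out dt/V(t) ⇒ ln(m/m₀) = −(Q_out/(Q_in−Q_out)) ln(V/V₀).
m = m₀ (V₀/V)^(Q_out/(Q_in−Q_out)) = 63.7 × (5.86/2.9188)^(-6.2778) = 0.80149 mg.
C = m/V = 0.80149/2.9188 = 0.27460 mg/m³.

0.275 mg/m³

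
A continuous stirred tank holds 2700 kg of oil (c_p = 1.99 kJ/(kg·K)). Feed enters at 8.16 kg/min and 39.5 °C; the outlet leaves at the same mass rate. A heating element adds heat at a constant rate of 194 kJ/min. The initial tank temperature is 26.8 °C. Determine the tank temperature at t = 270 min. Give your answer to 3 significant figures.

40.5 °C

First-law balance (no shaft work): M c_p dT/dt = ṁ c_p (T_in − T) + 194.
τ = M/ṁ = 330.88 min; T_ss = T_in + Q̇/(ṁ c_p) = 39.5 + 194/(8.16·1.99) = 51.447 °C.
Integrating: T(t) = T_ss + (T₀ − T_ss) e^(−t/τ).
T(270) = 51.447 + (-24.647)·e^(−270/330.88) = 51.447 + (-24.647)·0.44220 = 40.548 °C.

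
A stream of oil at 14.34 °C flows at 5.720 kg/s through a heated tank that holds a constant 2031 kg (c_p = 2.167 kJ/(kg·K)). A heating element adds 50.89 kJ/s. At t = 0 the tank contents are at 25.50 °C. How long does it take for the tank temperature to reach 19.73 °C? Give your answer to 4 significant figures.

M c_p dT/dt = ṁ c_p (T_in − T) + Q̇.
τ = M/ṁ = 355.070 s; T_ss = T_in + Q̇/(ṁ c_p) = 18.4456 °C.
T(t) = T_ss + (T₀ − T_ss) e^(−t/τ). Set T = 19.73:
e^(−t/τ) = (19.73 − 18.4456)/(25.50 − 18.4456) = 0.182070
t = −355.070 · ln(0.182070) = 604.814 s.

604.8 s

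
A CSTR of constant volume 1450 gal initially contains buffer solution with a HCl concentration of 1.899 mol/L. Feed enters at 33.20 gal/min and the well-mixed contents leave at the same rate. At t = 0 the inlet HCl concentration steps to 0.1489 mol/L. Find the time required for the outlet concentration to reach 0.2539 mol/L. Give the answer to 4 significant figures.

Species balance: V dC/dt = Q(C_in − C) ⇒ τ = V/Q = 43.6747 min.
C(t) = C_in + (C₀ − C_in) e^(−t/τ). Set C = 0.2539 and solve for t:
e^(−t/τ) = (C − C_in)/(C₀ − C_in) = (0.2539 − 0.1489)/(1.899 − 0.1489) = 0.0599966
t = −τ ln(…) = 43.6747 × 2.81347 = 122.877 min.

122.9 min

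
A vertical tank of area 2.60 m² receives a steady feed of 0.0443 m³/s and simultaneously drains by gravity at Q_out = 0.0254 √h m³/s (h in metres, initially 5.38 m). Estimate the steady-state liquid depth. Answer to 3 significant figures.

3.04 m

Level balance: A dh/dt = 0.0443 − 0.0254 √h. Setting dh/dt = 0:
Q_in = 0.0254 √h_ss ⇒ √h_ss = 0.0443/0.0254 = 1.7441.
h_ss = 1.7441² = 3.0419 m. (Since h₀ = 5.38 m > h_ss, the level will fall toward this value.)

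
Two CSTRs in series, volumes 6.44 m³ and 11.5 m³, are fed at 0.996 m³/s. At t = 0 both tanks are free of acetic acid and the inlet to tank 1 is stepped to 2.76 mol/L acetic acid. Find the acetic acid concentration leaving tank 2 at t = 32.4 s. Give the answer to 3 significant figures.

2.40 mol/L

Species balance on tank i: dCᵢ/dt = (Cᵢ₋₁ − Cᵢ)/τᵢ with τᵢ = Vᵢ/Q.
τ₁ = 6.44/0.996 = 6.4659 s; τ₂ = 11.5/0.996 = 11.546 s.
Solving the cascade with C₁(0)=C₂(0)=0 gives C₂(t) = C_in[1 − (τ₁ e^(−t/τ₁) − τ₂ e^(−t/τ₂))/(τ₁ − τ₂)].
At t = 32.4: e^(−t/τ₁) = 0.0066647, e^(−t/τ₂) = 0.060439.
C₂ = 2.76·[1 − (6.4659·0.0066647 − 11.546·0.060439)/(-5.0803)] = 2.76·0.87112 = 2.4043 mol/L.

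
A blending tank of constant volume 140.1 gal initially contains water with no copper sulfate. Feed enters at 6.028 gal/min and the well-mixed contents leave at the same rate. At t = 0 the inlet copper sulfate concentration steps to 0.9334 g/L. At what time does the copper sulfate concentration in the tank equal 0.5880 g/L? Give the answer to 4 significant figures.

23.11 min

Species balance: V dC/dt = Q(C_in − C) ⇒ τ = V/Q = 23.2415 min.
C(t) = C_in + (C₀ − C_in) e^(−t/τ). Set C = 0.5880 and solve for t:
e^(−t/τ) = (C − C_in)/(C₀ − C_in) = (0.5880 − 0.9334)/(0 − 0.9334) = 0.370045
t = −τ ln(…) = 23.2415 × 0.994131 = 23.1051 min.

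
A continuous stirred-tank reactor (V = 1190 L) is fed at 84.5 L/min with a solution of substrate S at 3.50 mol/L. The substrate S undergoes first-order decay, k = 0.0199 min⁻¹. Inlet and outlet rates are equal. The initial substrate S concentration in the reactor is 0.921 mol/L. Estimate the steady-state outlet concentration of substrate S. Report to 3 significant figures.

Species balance: V dC/dt = Q C_in − Q C − k V C.
Steady state (dC/dt = 0): C_ss = Q C_in/(Q + kV) = C_in/(1 + kV/Q).
C_ss = 84.5·3.50/(84.5 + 0.0199·1190) = 295.75/108.18 = 2.7338 mol/L.

2.73 mol/L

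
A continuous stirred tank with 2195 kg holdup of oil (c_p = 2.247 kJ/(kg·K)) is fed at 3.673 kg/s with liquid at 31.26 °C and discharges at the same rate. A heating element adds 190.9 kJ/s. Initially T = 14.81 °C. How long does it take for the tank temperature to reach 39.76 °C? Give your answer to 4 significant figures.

M c_p dT/dt = ṁ c_p (T_in − T) + Q̇.
τ = M/ṁ = 597.604 s; T_ss = T_in + Q̇/(ṁ c_p) = 54.3903 °C.
T(t) = T_ss + (T₀ − T_ss) e^(−t/τ). Set T = 39.76:
e^(−t/τ) = (39.76 − 54.3903)/(14.81 − 54.3903) = 0.369636
t = −597.604 · ln(0.369636) = 594.757 s.

594.8 s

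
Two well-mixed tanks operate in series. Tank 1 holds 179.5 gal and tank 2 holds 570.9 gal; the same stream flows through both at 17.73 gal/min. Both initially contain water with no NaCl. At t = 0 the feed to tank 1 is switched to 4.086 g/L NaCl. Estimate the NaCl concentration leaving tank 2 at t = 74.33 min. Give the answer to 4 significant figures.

3.495 g/L

Species balance on tank i: dCᵢ/dt = (Cᵢ₋₁ − Cᵢ)/τᵢ with τᵢ = Vᵢ/Q.
τ₁ = 179.5/17.73 = 10.1241 min; τ₂ = 570.9/17.73 = 32.1997 min.
Tank 1: C₁ = C_in(1 − e^(−t/τ₁)). Tank 2 (τ₁ ≠ τ₂): C₂ = C_in[1 − (τ₁ e^(−t/τ₁) − τ₂ e^(−t/τ₂))/(τ₁ − τ₂)].
At t = 74.33: e^(−t/τ₁) = 0.000647819, e^(−t/τ₂) = 0.0994193.
C₂ = 4.086·[1 − (10.1241·0.000647819 − 32.1997·0.0994193)/(-22.0756)] = 4.086·0.855283 = 3.49469 g/L.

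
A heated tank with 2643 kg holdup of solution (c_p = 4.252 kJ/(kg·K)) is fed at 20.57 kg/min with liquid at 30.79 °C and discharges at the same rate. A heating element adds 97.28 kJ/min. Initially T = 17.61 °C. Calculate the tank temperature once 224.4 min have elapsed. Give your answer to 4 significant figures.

29.41 °C

Energy balance: M c_p dT/dt = ṁ c_p (T_in − T) + 97.28.
Rearrange: dT/dt = (T_ss − T)/τ with τ = M/ṁ = 128.488 min and T_ss = T_in + Q̇/(ṁ c_p) = 31.9022 °C.
Solution: T(t) = T_ss + (T₀ − T_ss) e^(−t/τ).
T(224.4) = 31.9022 + (-14.2922)·e^(−224.4/128.488) = 31.9022 + (-14.2922)·0.174389 = 29.4098 °C.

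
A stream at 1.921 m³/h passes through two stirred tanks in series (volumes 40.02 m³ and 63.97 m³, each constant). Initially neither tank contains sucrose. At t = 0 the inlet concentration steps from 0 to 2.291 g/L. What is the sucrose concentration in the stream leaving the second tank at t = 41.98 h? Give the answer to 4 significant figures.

Time constants: τᵢ = Vᵢ/Q for each well-mixed tank.
τ₁ = 40.02/1.921 = 20.8329 h; τ₂ = 63.97/1.921 = 33.3004 h.
Tank 1: C₁ = C_in(1 − e^(−t/τ₁)). Tank 2 (τ₁ ≠ τ₂): C₂ = C_in[1 − (τ₁ e^(−t/τ₁) − τ₂ e^(−t/τ₂))/(τ₁ − τ₂)].
At t = 41.98: e^(−t/τ₁) = 0.133309, e^(−t/τ₂) = 0.283471.
C₂ = 2.291·[1 − (20.8329·0.133309 − 33.3004·0.283471)/(-12.4675)] = 2.291·0.465613 = 1.06672 g/L.

1.067 g/L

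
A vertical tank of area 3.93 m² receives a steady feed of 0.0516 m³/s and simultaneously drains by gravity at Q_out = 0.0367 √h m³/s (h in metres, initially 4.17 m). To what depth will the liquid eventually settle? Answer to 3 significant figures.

1.98 m

A dh/dt = Q_in − 0.0367 √h. Steady state requires inflow = outflow:
Q_in = 0.0367 √h_ss ⇒ √h_ss = 0.0516/0.0367 = 1.4060.
h_ss = 1.4060² = 1.9768 m. (Since h₀ = 4.17 m > h_ss, the level will fall toward this value.)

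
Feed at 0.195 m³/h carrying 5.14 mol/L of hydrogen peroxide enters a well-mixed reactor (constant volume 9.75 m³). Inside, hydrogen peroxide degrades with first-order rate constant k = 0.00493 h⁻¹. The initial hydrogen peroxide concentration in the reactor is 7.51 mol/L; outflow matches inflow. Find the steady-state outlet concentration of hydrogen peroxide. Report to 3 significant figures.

Accumulation = in − out − consumed: V dC/dt = Q C_in − Q C − k V C.
Steady state (dC/dt = 0): C_ss = Q C_in/(Q + kV) = C_in/(1 + kV/Q).
C_ss = 0.195·5.14/(0.195 + 0.00493·9.75) = 1.0023/0.24307 = 4.1235 mol/L.

4.12 mol/L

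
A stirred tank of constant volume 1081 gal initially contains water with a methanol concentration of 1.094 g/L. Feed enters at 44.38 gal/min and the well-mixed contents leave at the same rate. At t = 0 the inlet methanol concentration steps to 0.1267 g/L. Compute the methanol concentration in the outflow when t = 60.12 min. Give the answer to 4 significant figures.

Species balance on the tank: V dC/dt = Q(C_in − C).
So dC/dt = (C_in − C)/τ with τ = V/Q = 1081/44.38 = 24.3578 min.
Integrating: C(t) = C_in + (C₀ − C_in) e^(−t/τ).
C(60.12) = 0.1267 + (1.094 − 0.1267)·e^(−60.12/24.3578) = 0.1267 + (0.967300)·0.0847371 = 0.208666 g/L.

0.2087 g/L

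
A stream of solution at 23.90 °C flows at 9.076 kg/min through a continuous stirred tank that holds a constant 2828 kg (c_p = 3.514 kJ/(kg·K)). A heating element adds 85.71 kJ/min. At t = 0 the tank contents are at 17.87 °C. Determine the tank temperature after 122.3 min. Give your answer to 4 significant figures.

20.70 °C

M c_p dT/dt = ṁ c_p (T_in − T) + Q̇.
Rearrange: dT/dt = (T_ss − T)/τ with τ = M/ṁ = 311.591 min and T_ss = T_in + Q̇/(ṁ c_p) = 26.5874 °C.
T approaches T_ss exponentially: T(t) = T_ss + (T₀ − T_ss) e^(−t/τ).
T(122.3) = 26.5874 + (-8.71742)·e^(−122.3/311.591) = 26.5874 + (-8.71742)·0.675365 = 20.7000 °C.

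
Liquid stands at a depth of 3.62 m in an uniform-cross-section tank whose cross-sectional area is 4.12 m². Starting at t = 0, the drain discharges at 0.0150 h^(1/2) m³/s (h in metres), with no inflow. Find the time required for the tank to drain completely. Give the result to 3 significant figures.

1050 s

Unsteady balance on liquid volume: A dh/dt = −0.0150 √h.
This is separable: 2 d(√h)/dt = −0.0150/A, so √h = √h₀ − (0.0150/(2A)) t.
Set h = 0: 2√h₀ = (0.0150/A) t_empty ⇒ t_empty = 2A√h₀/0.0150.
t_empty = 2·4.12·√3.62/0.0150 = 8.2400·1.9026/0.0150 = 1045.2 s.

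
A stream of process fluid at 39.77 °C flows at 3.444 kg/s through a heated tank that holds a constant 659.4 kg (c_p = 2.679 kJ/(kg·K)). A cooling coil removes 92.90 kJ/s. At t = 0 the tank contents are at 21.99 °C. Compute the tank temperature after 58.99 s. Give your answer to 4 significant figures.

24.03 °C

Energy balance: M c_p dT/dt = ṁ c_p (T_in − T) − 92.90.
Rearrange: dT/dt = (T_ss − T)/τ with τ = M/ṁ = 191.463 s and T_ss = T_in − Q̇/(ṁ c_p) = 29.7012 °C.
Solution: T(t) = T_ss + (T₀ − T_ss) e^(−t/τ).
T(58.99) = 29.7012 + (-7.71115)·e^(−58.99/191.463) = 29.7012 + (-7.71115)·0.734841 = 24.0347 °C.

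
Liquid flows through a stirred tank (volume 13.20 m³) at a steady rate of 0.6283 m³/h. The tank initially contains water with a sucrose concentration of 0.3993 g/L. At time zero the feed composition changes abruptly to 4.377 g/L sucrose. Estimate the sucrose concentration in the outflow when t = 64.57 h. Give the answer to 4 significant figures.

4.193 g/L

Mass balance on the solute (V constant): V dC/dt = Q(C_in − C).
So dC/dt = (C_in − C)/τ with τ = V/Q = 13.20/0.6283 = 21.0091 h.
C approaches C_in exponentially: C(t) = C_in + (C₀ − C_in) e^(−t/τ).
C(64.57) = 4.377 + (0.3993 − 4.377)·e^(−64.57/21.0091) = 4.377 + (-3.97770)·0.0462620 = 4.19298 g/L.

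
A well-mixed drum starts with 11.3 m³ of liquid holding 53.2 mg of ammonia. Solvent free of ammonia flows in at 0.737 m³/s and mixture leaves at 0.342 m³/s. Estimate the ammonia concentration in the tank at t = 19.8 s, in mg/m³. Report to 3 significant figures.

1.76 mg/m³

Let m(t) be the amount of ammonia. Volume: V(t) = V₀ + (Q_in − Q_out) t = 11.3 + 0.39500 t; V(19.8) = 19.121 m³.
Species balance (pure solvent in): dm/dt = −Q_out · m/V(t).
Separate: dm/m = −Q_out dt/V(t) ⇒ ln(m/m₀) = −(Q_out/(Q_in−Q_out)) ln(V/V₀).
m = m₀ (V₀/V)^(Q_out/(Q_in−Q_out)) = 53.2 × (11.3/19.121)^(0.86582) = 33.739 mg.
C = m/V = 33.739/19.121 = 1.7645 mg/m³.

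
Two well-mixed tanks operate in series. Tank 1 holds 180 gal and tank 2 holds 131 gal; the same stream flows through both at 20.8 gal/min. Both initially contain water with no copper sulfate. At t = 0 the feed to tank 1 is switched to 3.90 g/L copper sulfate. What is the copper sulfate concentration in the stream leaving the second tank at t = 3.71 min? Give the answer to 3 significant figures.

Time constants: τᵢ = Vᵢ/Q for each well-mixed tank.
τ₁ = 180/20.8 = 8.6538 min; τ₂ = 131/20.8 = 6.2981 min.
Solving the cascade with C₁(0)=C₂(0)=0 gives C₂(t) = C_in[1 − (τ₁ e^(−t/τ₁) − τ₂ e^(−t/τ₂))/(τ₁ − τ₂)].
At t = 3.71: e^(−t/τ₁) = 0.65135, e^(−t/τ₂) = 0.55484.
C₂ = 3.90·[1 − (8.6538·0.65135 − 6.2981·0.55484)/(2.3558)] = 3.90·0.090651 = 0.35354 g/L.

0.354 g/L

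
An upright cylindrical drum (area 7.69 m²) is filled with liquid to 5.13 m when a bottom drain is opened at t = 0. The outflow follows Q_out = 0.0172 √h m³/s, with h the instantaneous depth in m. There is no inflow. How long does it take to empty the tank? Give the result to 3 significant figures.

2030 s

With no inflow, A dh/dt = −0.0172 √h.
This is separable: 2 d(√h)/dt = −0.0172/A, so √h = √h₀ − (0.0172/(2A)) t.
Set h = 0: 2√h₀ = (0.0172/A) t_empty ⇒ t_empty = 2A√h₀/0.0172.
t_empty = 2·7.69·√5.13/0.0172 = 15.380·2.2650/0.0172 = 2025.3 s.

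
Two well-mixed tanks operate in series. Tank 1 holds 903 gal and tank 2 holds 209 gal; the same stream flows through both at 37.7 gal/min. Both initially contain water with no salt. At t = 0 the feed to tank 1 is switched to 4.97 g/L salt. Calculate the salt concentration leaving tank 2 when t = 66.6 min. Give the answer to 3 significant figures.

4.57 g/L

Species balance on tank i: dCᵢ/dt = (Cᵢ₋₁ − Cᵢ)/τᵢ with τᵢ = Vᵢ/Q.
τ₁ = 903/37.7 = 23.952 min; τ₂ = 209/37.7 = 5.5438 min.
Solving the cascade with C₁(0)=C₂(0)=0 gives C₂(t) = C_in[1 − (τ₁ e^(−t/τ₁) − τ₂ e^(−t/τ₂))/(τ₁ − τ₂)].
At t = 66.6: e^(−t/τ₁) = 0.062006, e^(−t/τ₂) = 6.0619e-06.
C₂ = 4.97·[1 − (23.952·0.062006 − 5.5438·6.0619e-06)/(18.408)] = 4.97·0.91932 = 4.5690 g/L.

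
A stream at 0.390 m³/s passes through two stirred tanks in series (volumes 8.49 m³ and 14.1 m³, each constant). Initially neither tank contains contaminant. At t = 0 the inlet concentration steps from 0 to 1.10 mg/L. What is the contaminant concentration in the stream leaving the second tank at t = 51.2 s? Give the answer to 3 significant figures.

0.588 mg/L

Species balance on tank i: dCᵢ/dt = (Cᵢ₋₁ − Cᵢ)/τᵢ with τᵢ = Vᵢ/Q.
τ₁ = 8.49/0.390 = 21.769 s; τ₂ = 14.1/0.390 = 36.154 s.
Tank 1: C₁ = C_in(1 − e^(−t/τ₁)). Tank 2 (τ₁ ≠ τ₂): C₂ = C_in[1 − (τ₁ e^(−t/τ₁) − τ₂ e^(−t/τ₂))/(τ₁ − τ₂)].
At t = 51.2: e^(−t/τ₁) = 0.095184, e^(−t/τ₂) = 0.24264.
C₂ = 1.10·[1 − (21.769·0.095184 − 36.154·0.24264)/(-14.385)] = 1.10·0.53420 = 0.58762 mg/L.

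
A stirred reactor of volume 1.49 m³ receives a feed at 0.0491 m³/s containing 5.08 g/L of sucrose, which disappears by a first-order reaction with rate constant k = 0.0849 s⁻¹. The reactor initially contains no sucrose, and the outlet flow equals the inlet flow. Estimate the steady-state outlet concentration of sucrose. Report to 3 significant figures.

1.42 g/L

V dC/dt = Q(C_in − C) − k V C.
At steady state: 0 = Q C_in − (Q + kV) C_ss, so C_ss = Q C_in/(Q + kV).
C_ss = 0.0491·5.08/(0.0491 + 0.0849·1.49) = 0.24943/0.17560 = 1.4204 g/L.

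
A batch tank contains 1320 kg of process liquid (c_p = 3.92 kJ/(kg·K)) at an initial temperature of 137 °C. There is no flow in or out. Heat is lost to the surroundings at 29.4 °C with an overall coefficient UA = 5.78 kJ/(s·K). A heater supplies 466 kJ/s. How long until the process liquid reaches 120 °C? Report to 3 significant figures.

890 s

Heat balance on the well-mixed liquid: M c_p dT/dt = −UA(T − T_amb) + Q̇.
τ = M c_p/UA = 895.22 s; T_ss = T_amb + Q̇/UA = 29.4 + 466/5.78 = 110.02 °C.
T(t) = T_ss + (T₀ − T_ss)e^(−t/τ); set T = 120:
t = −τ ln[(T − T_ss)/(T₀ − T_ss)] = −895.22 · ln(0.36984) = 890.47 s.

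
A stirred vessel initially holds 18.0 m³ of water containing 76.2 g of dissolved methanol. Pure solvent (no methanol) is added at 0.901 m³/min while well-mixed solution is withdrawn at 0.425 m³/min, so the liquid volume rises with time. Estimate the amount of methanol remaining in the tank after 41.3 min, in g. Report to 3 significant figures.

Let m(t) be the amount of methanol. Volume: V(t) = V₀ + (Q_in − Q_out) t = 18.0 + 0.47600 t; V(41.3) = 37.659 m³.
Solute balance: dm/dt = 0 − Q_out C = −Q_out m/V(t).
dm/m = −Q_out dt/(V₀ + 0.47600 t); integrating gives ln(m/m₀) = −(Q_out/(Q_in−Q_out)) ln(V/V₀).
m = m₀ (V₀/V)^(Q_out/(Q_in−Q_out)) = 76.2 × (18.0/37.659)^(0.89286) = 39.419 g.

39.4 g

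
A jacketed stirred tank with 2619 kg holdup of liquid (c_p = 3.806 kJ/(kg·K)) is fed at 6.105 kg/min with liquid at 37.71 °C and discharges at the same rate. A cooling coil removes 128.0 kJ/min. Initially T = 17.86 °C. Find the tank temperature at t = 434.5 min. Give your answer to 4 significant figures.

26.99 °C

M c_p dT/dt = ṁ c_p (T_in − T) − Q̇.
τ = M/ṁ = 428.993 min; T_ss = T_in − Q̇/(ṁ c_p) = 37.71 − 128.0/(6.105·3.806) = 32.2012 °C.
T approaches T_ss exponentially: T(t) = T_ss + (T₀ − T_ss) e^(−t/τ).
T(434.5) = 32.2012 + (-14.3412)·e^(−434.5/428.993) = 32.2012 + (-14.3412)·0.363187 = 26.9927 °C.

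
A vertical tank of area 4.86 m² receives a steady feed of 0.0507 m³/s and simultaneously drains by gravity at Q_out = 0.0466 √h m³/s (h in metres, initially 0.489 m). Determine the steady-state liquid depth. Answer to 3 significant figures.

A dh/dt = Q_in − 0.0466 √h. Steady state requires inflow = outflow:
Q_in = 0.0466 √h_ss ⇒ √h_ss = 0.0507/0.0466 = 1.0880.
h_ss = 1.0880² = 1.1837 m. (Since h₀ = 0.489 m < h_ss, the level will rise toward this value.)

1.18 m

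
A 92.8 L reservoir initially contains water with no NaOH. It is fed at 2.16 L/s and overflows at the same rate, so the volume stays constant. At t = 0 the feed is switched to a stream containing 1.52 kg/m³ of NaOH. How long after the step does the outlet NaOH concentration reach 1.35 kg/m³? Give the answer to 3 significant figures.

94.1 s

Unsteady species balance (constant V, well mixed): V dC/dt = Q(C_in − C), so τ = V/Q = 42.963 s.
C(t) = C_in + (C₀ − C_in) e^(−t/τ). Set C = 1.35 and solve for t:
e^(−t/τ) = (C − C_in)/(C₀ − C_in) = (1.35 − 1.52)/(0 − 1.52) = 0.11184
t = −τ ln(…) = 42.963 × 2.1907 = 94.118 s.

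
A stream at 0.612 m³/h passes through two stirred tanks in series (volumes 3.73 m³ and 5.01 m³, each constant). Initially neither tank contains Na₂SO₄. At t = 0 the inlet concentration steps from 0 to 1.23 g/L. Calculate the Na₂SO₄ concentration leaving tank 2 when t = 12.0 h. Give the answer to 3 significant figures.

Each tank obeys Vᵢ dCᵢ/dt = Q(Cᵢ₋₁ − Cᵢ), so τᵢ = Vᵢ/Q.
τ₁ = 3.73/0.612 = 6.0948 h; τ₂ = 5.01/0.612 = 8.1863 h.
Solving the cascade with C₁(0)=C₂(0)=0 gives C₂(t) = C_in[1 − (τ₁ e^(−t/τ₁) − τ₂ e^(−t/τ₂))/(τ₁ − τ₂)].
At t = 12.0: e^(−t/τ₁) = 0.13961, e^(−t/τ₂) = 0.23088.
C₂ = 1.23·[1 − (6.0948·0.13961 − 8.1863·0.23088)/(-2.0915)] = 1.23·0.50316 = 0.61889 g/L.

0.619 g/L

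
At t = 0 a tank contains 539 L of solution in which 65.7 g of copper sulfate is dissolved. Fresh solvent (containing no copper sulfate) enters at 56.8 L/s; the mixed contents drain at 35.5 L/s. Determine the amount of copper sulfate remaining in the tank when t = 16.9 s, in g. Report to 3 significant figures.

28.0 g

Let m(t) be the amount of copper sulfate. Volume: V(t) = V₀ + (Q_in − Q_out) t = 539 + 21.300 t; V(16.9) = 898.97 L.
Species balance (pure solvent in): dm/dt = −Q_out · m/V(t).
dm/m = −Q_out dt/(V₀ + 21.300 t); integrating gives ln(m/m₀) = −(Q_out/(Q_in−Q_out)) ln(V/V₀).
m = m₀ (V₀/V)^(Q_out/(Q_in−Q_out)) = 65.7 × (539/898.97)^(1.6667) = 28.009 g.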